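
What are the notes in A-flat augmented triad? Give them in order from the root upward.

A-flat, C, E

Root A-flat, quality augmented triad:
root → A-flat
3rd (major 3rd) → C
5th (augmented 5th) → E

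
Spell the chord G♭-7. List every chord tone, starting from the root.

Root Gb, quality minor seventh:
- root: Gb
- minor 3rd: Bbb
- perfect 5th: Db
- minor 7th: Fb

Gb – Bbb – Db – Fb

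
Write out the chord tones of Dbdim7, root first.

Db, Fb, Abb, Cbb

Dbdim7: diminished seventh on Db.
Db — root
Fb — minor 3rd
Abb — diminished 5th
Cbb — diminished 7th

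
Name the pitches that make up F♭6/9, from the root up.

Root Fb, quality six-nine:
- root: Fb
- major 3rd: Ab
- perfect 5th: Cb
- major 6th: Db
- major 9th: Gb

Fb, Ab, Cb, Db, Gb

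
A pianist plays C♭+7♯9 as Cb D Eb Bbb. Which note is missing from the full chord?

C♭+7♯9 = Cb, Eb, G, Bbb, D. The voicing lacks the 5th (augmented 5th), G.

G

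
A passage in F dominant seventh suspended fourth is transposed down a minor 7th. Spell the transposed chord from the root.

G, C, D, F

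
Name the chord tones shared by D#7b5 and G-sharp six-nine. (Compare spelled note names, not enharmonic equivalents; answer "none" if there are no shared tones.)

D#

D#7b5 = D#, F##, A, C#.
G-sharp six-nine = G#, B#, D#, E#, A#.
Shared: D#.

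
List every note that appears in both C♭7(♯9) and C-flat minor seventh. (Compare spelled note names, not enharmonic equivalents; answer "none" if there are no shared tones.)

C♭7(♯9) = C♭, E♭, G♭, B𝄫, D.
C-flat minor seventh = C♭, E𝄫, G♭, B𝄫.
Shared: C♭, G♭, B𝄫.

C♭  G♭  B𝄫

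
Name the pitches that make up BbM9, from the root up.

Bb, D, F, A, C

Root Bb, quality major ninth:
- root: Bb
- major 3rd: D
- perfect 5th: F
- major 7th: A
- major 9th: C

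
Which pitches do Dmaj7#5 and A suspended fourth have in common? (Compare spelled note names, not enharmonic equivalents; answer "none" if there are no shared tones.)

Dmaj7#5 = D, F♯, A♯, C♯.
A suspended fourth = A, D, E.
Shared: D.

D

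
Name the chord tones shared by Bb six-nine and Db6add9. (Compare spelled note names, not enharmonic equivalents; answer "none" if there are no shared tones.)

Bb six-nine: Bb D F G C
Db6add9: Db F Ab Bb Eb
Common to both → Bb, F.

Bb, F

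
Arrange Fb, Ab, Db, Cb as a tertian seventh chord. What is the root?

Db

Arranged so that each adjacent pair is a third by letter name: Db – Fb – Ab – Cb.
The bottom of that stack, Db, is the root (this is Db minor seventh).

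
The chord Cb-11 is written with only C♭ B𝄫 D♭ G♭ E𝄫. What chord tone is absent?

F♭

Cb-11 = C♭, E𝄫, G♭, B𝄫, D♭, F♭. The voicing lacks the 11th (perfect 11th), F♭.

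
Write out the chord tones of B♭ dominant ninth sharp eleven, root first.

Bb  D  F  Ab  C  E

B♭ dominant ninth sharp eleven is a dominant ninth sharp eleven built on Bb.
- root: Bb
- major 3rd: D
- perfect 5th: F
- minor 7th: Ab
- major 9th: C
- augmented 11th: E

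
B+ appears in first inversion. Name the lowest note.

D#

B+ in root position is B–D#–F##.
First inversion places the third in the bass, which is D#.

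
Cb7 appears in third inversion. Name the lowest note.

Bbb

Cb7 = Cb–Eb–Gb–Bbb. Third inversion → seventh in the bass = Bbb.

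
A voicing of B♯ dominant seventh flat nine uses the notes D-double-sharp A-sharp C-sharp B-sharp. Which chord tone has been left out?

F-double-sharp

B♯ dominant seventh flat nine = B-sharp, D-double-sharp, F-double-sharp, A-sharp, C-sharp. The voicing lacks the 5th (perfect 5th), F-double-sharp.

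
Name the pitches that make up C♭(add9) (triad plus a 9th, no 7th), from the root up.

Cb  Eb  Gb  Db

C♭(add9) is an added-ninth built on Cb.
Root: Cb
Major 3rd (3rd): Eb
Perfect 5th (5th): Gb
Major 9th (9th): Db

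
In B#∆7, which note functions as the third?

D##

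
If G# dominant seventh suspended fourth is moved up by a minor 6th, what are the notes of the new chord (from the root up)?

E  A  B  D

Transposed root: G# → E (minor 6th up). So we spell E dominant seventh suspended fourth:
- root: E
- perfect 4th: A
- perfect 5th: B
- minor 7th: D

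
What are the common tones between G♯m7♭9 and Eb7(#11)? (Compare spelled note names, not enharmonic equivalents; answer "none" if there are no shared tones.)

A

G♯m7♭9 = G♯, B, D♯, F♯, A.
Eb7(#11) = E♭, G, B♭, D♭, A.
Shared: A.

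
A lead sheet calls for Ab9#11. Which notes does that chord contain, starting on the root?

Ab, C, Eb, Gb, Bb, D

Ab9#11 is a dominant ninth sharp eleven built on Ab.
Ab — root
C — major 3rd
Eb — perfect 5th
Gb — minor 7th
Bb — major 9th
D — augmented 11th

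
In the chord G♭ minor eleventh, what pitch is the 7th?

Root of G♭ minor eleventh = Gb. The 7th is a minor 7th: Gb up a minor 7th → Fb.

Fb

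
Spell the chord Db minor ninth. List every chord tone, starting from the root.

Db minor ninth is a minor ninth built on Db.
- root: Db
- minor 3rd: Fb
- perfect 5th: Ab
- minor 7th: Cb
- major 9th: Eb

Db Fb Ab Cb Eb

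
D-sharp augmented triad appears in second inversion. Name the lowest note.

D-sharp augmented triad = D-sharp–F-double-sharp–A-double-sharp. Second inversion → fifth in the bass = A-double-sharp.

A-double-sharp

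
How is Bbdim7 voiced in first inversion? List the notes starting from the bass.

Bbdim7 = Bb–Db–Fb–Abb; first inversion → third (Db) lowest.

Db, Fb, Abb, Bb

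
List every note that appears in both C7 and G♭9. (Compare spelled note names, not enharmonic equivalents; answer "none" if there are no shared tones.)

C7: C E G Bb
G♭9: Gb Bb Db Fb Ab
Common to both → Bb.

Bb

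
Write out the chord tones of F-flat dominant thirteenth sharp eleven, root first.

Fb, Ab, Cb, Ebb, Gb, Bb, Db

Root Fb, quality dominant thirteenth sharp eleven:
Root: Fb
Major 3rd (3rd): Ab
Perfect 5th (5th): Cb
Minor 7th (7th): Ebb
Major 9th (9th): Gb
Augmented 11th (11th): Bb
Major 13th (13th): Db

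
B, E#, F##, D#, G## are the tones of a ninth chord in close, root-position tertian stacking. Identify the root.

Arranged so that each adjacent pair is a third by letter name: E# – G## – B – D# – F##.
The bottom of that stack, E#, is the root (this is E# dominant ninth flat five).

E#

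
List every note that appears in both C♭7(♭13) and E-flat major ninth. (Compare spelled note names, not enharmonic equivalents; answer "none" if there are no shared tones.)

Eb

C♭7(♭13) = Cb, Eb, Gb, Bbb, Abb.
E-flat major ninth = Eb, G, Bb, D, F.
Shared: Eb.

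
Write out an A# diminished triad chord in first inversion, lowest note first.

A# diminished triad = A-sharp–C-sharp–E; first inversion → third (C-sharp) lowest.

C-sharp, E, A-sharp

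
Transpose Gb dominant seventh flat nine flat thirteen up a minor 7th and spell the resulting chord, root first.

F-flat, A-flat, C-flat, E-double-flat, G-double-flat, D-double-flat

G-flat up a minor 7th → F-flat. New chord: F-flat dominant seventh flat nine flat thirteen.
F-flat — root
A-flat — major 3rd
C-flat — perfect 5th
E-double-flat — minor 7th
G-double-flat — minor 9th
D-double-flat — minor 13th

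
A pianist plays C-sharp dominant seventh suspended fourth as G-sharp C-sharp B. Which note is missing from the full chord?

F-sharp

C-sharp dominant seventh suspended fourth = C-sharp, F-sharp, G-sharp, B. The voicing lacks the 4th (perfect 4th), F-sharp.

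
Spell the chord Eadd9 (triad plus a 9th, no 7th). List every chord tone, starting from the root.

Eadd9 is an added-ninth built on E.
root → E
3rd (major 3rd) → G#
5th (perfect 5th) → B
9th (major 9th) → F#

E, G#, B, F#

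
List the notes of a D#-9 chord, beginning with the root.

D# – F# – A# – C# – E#

D#-9 is a minor ninth built on D#.
Root: D#
Minor 3rd (3rd): F#
Perfect 5th (5th): A#
Minor 7th (7th): C#
Major 9th (9th): E#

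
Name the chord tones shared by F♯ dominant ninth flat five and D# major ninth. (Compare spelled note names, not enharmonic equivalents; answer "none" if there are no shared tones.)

A-sharp

F♯ dominant ninth flat five: F-sharp A-sharp C E G-sharp
D# major ninth: D-sharp F-double-sharp A-sharp C-double-sharp E-sharp
Common to both → A-sharp.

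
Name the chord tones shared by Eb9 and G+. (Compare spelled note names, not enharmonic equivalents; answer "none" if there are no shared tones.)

G

Eb9: Eb G Bb Db F
G+: G B D#
Common to both → G.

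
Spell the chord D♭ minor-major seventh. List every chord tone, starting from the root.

D-flat, F-flat, A-flat, C

Root D-flat, quality minor-major seventh:
D-flat — root
F-flat — minor 3rd
A-flat — perfect 5th
C — major 7th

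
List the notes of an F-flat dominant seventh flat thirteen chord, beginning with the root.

Fb, Ab, Cb, Ebb, Dbb

Root Fb, quality dominant seventh flat thirteen:
Root: Fb
Major 3rd (3rd): Ab
Perfect 5th (5th): Cb
Minor 7th (7th): Ebb
Minor 13th (13th): Dbb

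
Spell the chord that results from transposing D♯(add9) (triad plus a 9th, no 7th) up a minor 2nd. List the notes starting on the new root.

E G♯ B F♯

Transposed root: D♯ → E (minor 2nd up). So we spell E added-ninth:
root → E
3rd (major 3rd) → G♯
5th (perfect 5th) → B
9th (major 9th) → F♯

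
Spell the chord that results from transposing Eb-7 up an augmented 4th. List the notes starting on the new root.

An augmented 4th up from Eb is A, so the new chord is A minor seventh.
A — root
C — minor 3rd
E — perfect 5th
G — minor 7th

A, C, E, G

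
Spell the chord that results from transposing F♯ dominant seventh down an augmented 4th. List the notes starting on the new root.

Transposed root: F-sharp → C (augmented 4th down). So we spell C dominant seventh:
C — root
E — major 3rd
G — perfect 5th
B-flat — minor 7th

C – E – G – B-flat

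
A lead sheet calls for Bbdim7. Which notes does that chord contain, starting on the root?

Bb, Db, Fb, Abb

Bbdim7 is a diminished seventh built on Bb.
root → Bb
3rd (minor 3rd) → Db
5th (diminished 5th) → Fb
7th (diminished 7th) → Abb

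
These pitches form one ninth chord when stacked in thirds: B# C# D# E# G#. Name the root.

C#

Arranged so that each adjacent pair is a third by letter name: C# – E# – G# – B# – D#.
The bottom of that stack, C#, is the root (this is C# major ninth).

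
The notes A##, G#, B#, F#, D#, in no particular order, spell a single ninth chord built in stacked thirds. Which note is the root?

G#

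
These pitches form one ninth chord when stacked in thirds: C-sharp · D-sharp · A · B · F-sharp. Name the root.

Stacking in thirds gives B – D-sharp – F-sharp – A – C-sharp, so B is the root — B dominant ninth.

B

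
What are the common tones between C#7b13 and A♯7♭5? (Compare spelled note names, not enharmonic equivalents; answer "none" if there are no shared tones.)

G#

C#7b13 = C#, E#, G#, B, A.
A♯7♭5 = A#, C##, E, G#.
Shared: G#.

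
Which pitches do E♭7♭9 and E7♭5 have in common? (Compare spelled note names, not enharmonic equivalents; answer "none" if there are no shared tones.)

Bb

E♭7♭9 = Eb, G, Bb, Db, Fb.
E7♭5 = E, G#, Bb, D.
Shared: Bb.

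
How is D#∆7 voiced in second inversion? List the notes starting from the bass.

D#∆7 = D#–F##–A#–C##; second inversion → fifth (A#) lowest.

A#, C##, D#, F##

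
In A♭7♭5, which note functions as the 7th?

Gb

A♭7♭5 is built on Ab; its 7th is a minor 7th above the root.
A seventh above A uses the letter G, and the minor 7th above Ab is Gb.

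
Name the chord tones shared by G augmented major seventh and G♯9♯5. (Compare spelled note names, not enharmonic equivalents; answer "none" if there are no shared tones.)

F#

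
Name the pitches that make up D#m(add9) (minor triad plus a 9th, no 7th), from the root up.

D# F# A# E#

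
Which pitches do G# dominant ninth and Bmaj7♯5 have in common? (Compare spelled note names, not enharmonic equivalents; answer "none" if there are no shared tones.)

D#, A#

G# dominant ninth = G#, B#, D#, F#, A#.
Bmaj7♯5 = B, D#, F##, A#.
Shared: D#, A#.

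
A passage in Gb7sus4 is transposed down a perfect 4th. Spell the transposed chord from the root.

Transposed root: Gb → Db (perfect 4th down). So we spell Db dominant seventh suspended fourth:
- root: Db
- perfect 4th: Gb
- perfect 5th: Ab
- minor 7th: Cb

Db  Gb  Ab  Cb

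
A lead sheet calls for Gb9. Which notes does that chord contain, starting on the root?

Gb, Bb, Db, Fb, Ab

Gb9 is a dominant ninth built on Gb.
Gb — root
Bb — major 3rd
Db — perfect 5th
Fb — minor 7th
Ab — major 9th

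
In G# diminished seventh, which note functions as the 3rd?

B

G# diminished seventh is built on G#; its 3rd is a minor 3rd above the root.
A third above G uses the letter B, and the minor 3rd above G# is B.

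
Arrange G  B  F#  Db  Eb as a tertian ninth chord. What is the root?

Eb

Stacking in thirds gives Eb – G – B – Db – F#, so Eb is the root — Eb dominant seventh sharp nine sharp five.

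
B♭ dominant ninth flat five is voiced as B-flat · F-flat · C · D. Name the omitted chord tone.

A-flat

B♭ dominant ninth flat five = B-flat, D, F-flat, A-flat, C. The voicing lacks the 7th (minor 7th), A-flat.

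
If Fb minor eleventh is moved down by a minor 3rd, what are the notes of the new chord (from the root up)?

F-flat down a minor 3rd → D-flat. New chord: D-flat minor eleventh.
- root: D-flat
- minor 3rd: F-flat
- perfect 5th: A-flat
- minor 7th: C-flat
- major 9th: E-flat
- perfect 11th: G-flat

D-flat, F-flat, A-flat, C-flat, E-flat, G-flat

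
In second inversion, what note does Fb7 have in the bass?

C♭

Fb7 in root position is F♭–A♭–C♭–E𝄫.
Second inversion places the fifth in the bass, which is C♭.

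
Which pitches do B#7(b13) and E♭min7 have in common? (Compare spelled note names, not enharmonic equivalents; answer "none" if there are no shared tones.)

none

B#7(b13) = B#, D##, F##, A#, G#.
E♭min7 = Eb, Gb, Bb, Db.
Shared: none.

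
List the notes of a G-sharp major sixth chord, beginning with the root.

G#, B#, D#, E#

G-sharp major sixth is a major sixth built on G#.
- root: G#
- major 3rd: B#
- perfect 5th: D#
- major 6th: E#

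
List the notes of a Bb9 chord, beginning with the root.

Bb, D, F, Ab, C

Bb9: dominant ninth on Bb.
Root: Bb
Major 3rd (3rd): D
Perfect 5th (5th): F
Minor 7th (7th): Ab
Major 9th (9th): C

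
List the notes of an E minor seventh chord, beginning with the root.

E, G, B, D

Root E, quality minor seventh:
root → E
3rd (minor 3rd) → G
5th (perfect 5th) → B
7th (minor 7th) → D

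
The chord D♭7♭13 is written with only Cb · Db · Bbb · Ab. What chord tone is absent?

D♭7♭13 = Db, F, Ab, Cb, Bbb. The voicing lacks the 3rd (major 3rd), F.

F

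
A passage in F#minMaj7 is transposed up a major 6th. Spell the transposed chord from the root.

A major 6th up from F# is D#, so the new chord is D# minor-major seventh.
D# — root
F# — minor 3rd
A# — perfect 5th
C## — major 7th

D#, F#, A#, C##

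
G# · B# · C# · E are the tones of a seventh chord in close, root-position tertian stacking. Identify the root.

C#

Stacking in thirds gives C# – E – G# – B#, so C# is the root — C# minor-major seventh.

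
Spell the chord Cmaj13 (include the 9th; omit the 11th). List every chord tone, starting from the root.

Root C, quality major thirteenth:
Root: C
Major 3rd (3rd): E
Perfect 5th (5th): G
Major 7th (7th): B
Major 9th (9th): D
Major 13th (13th): A

C, E, G, B, D, A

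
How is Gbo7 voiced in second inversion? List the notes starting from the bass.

In root position, Gbo7 is Gb–Bbb–Dbb–Fbb.
Second inversion puts the fifth (Dbb) in the bass.

Dbb – Fbb – Gb – Bbb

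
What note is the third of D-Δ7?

Root of D-Δ7 = D. The 3rd is a minor 3rd: D up a minor 3rd → F.

F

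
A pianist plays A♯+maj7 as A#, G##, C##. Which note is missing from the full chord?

E##

The full A♯+maj7 chord is A#, C##, E##, G##.
Comparing with the voicing, the augmented 5th (5th) — E## — is absent.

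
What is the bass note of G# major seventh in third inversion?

G# major seventh in root position is G#–B#–D#–F##.
Third inversion places the seventh in the bass, which is F##.

F##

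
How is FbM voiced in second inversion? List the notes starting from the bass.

Cb  Fb  Ab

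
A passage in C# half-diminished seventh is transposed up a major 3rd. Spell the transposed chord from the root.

A major 3rd up from C-sharp is E-sharp, so the new chord is E-sharp half-diminished seventh.
E-sharp — root
G-sharp — minor 3rd
B — diminished 5th
D-sharp — minor 7th

E-sharp – G-sharp – B – D-sharp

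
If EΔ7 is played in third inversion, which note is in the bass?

D#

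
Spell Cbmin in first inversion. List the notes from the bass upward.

In root position, Cbmin is Cb–Ebb–Gb.
First inversion puts the third (Ebb) in the bass.

Ebb  Gb  Cb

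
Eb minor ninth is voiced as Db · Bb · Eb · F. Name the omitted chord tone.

Gb

The full Eb minor ninth chord is Eb, Gb, Bb, Db, F.
Comparing with the voicing, the minor 3rd (3rd) — Gb — is absent.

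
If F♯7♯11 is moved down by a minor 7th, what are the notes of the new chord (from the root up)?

F# down a minor 7th → G#. New chord: G# dominant seventh sharp eleven.
root → G#
3rd (major 3rd) → B#
5th (perfect 5th) → D#
7th (minor 7th) → F#
11th (augmented 11th) → C##

G# – B# – D# – F# – C##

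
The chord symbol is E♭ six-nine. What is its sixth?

E♭ six-nine is built on E-flat; its 6th is a major 6th above the root.
A sixth above E uses the letter C, and the major 6th above E-flat is C.

C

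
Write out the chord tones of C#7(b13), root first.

Root C#, quality dominant seventh flat thirteen:
C# — root
E# — major 3rd
G# — perfect 5th
B — minor 7th
A — minor 13th

C# – E# – G# – B – A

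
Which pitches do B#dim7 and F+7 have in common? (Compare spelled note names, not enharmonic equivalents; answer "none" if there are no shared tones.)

A

B#dim7 = B#, D#, F#, A.
F+7 = F, A, C#, Eb.
Shared: A.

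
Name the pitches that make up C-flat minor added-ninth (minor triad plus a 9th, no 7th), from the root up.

Root C-flat, quality minor added-ninth:
Root: C-flat
Minor 3rd (3rd): E-double-flat
Perfect 5th (5th): G-flat
Major 9th (9th): D-flat

C-flat, E-double-flat, G-flat, D-flat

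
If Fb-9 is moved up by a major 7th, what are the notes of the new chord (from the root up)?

Eb  Gb  Bb  Db  F

Transposed root: Fb → Eb (major 7th up). So we spell Eb minor ninth:
- root: Eb
- minor 3rd: Gb
- perfect 5th: Bb
- minor 7th: Db
- major 9th: F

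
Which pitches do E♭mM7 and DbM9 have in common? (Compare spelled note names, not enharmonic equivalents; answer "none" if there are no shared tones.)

E♭mM7 = Eb, Gb, Bb, D.
DbM9 = Db, F, Ab, C, Eb.
Shared: Eb.

Eb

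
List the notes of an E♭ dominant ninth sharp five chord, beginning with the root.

E♭ dominant ninth sharp five: dominant ninth sharp five on E-flat.
- root: E-flat
- major 3rd: G
- augmented 5th: B
- minor 7th: D-flat
- major 9th: F

E-flat – G – B – D-flat – F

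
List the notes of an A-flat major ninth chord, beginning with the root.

A-flat C E-flat G B-flat

Root A-flat, quality major ninth:
- root: A-flat
- major 3rd: C
- perfect 5th: E-flat
- major 7th: G
- major 9th: B-flat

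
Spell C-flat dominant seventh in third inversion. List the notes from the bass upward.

B-double-flat, C-flat, E-flat, G-flat

In root position, C-flat dominant seventh is C-flat–E-flat–G-flat–B-double-flat.
Third inversion puts the seventh (B-double-flat) in the bass.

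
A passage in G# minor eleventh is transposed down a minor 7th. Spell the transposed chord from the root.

Transposed root: G# → A# (minor 7th down). So we spell A# minor eleventh:
root → A#
3rd (minor 3rd) → C#
5th (perfect 5th) → E#
7th (minor 7th) → G#
9th (major 9th) → B#
11th (perfect 11th) → D#

A#, C#, E#, G#, B#, D#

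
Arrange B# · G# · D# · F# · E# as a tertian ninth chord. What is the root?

E#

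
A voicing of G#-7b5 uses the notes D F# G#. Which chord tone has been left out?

B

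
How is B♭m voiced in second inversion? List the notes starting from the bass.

F  Bb  Db

In root position, B♭m is Bb–Db–F.
Second inversion puts the fifth (F) in the bass.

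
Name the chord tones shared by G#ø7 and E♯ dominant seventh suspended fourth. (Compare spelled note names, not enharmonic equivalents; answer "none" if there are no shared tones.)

G#ø7: G# B D F#
E♯ dominant seventh suspended fourth: E# A# B# D#
Common to both → none.

none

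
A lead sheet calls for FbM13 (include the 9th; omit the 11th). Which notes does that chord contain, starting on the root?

FbM13 is a major thirteenth built on Fb.
Root: Fb
Major 3rd (3rd): Ab
Perfect 5th (5th): Cb
Major 7th (7th): Eb
Major 9th (9th): Gb
Major 13th (13th): Db

Fb Ab Cb Eb Gb Db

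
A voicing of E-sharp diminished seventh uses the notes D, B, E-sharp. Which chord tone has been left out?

G-sharp

The full E-sharp diminished seventh chord is E-sharp, G-sharp, B, D.
Comparing with the voicing, the minor 3rd (3rd) — G-sharp — is absent.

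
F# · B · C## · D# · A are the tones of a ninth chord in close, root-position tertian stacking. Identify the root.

B

Arranged so that each adjacent pair is a third by letter name: B – D# – F# – A – C##.
The bottom of that stack, B, is the root (this is B dominant seventh sharp nine).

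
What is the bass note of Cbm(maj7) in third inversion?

Bb

Cbm(maj7) in root position is Cb–Ebb–Gb–Bb.
Third inversion places the seventh in the bass, which is Bb.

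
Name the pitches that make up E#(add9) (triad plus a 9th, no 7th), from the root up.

E#(add9) is an added-ninth built on E#.
- root: E#
- major 3rd: G##
- perfect 5th: B#
- major 9th: F##

E# G## B# F##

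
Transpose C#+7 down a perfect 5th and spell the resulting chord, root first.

Transposed root: C# → F# (perfect 5th down). So we spell F# augmented seventh:
root → F#
3rd (major 3rd) → A#
5th (augmented 5th) → C##
7th (minor 7th) → E

F#, A#, C##, E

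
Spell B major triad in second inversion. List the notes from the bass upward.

F-sharp, B, D-sharp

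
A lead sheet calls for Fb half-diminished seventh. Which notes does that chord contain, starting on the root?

Fb, Abb, Cbb, Ebb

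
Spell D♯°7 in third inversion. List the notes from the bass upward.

C – D# – F# – A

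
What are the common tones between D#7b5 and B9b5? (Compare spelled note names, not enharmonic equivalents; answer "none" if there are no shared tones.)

D#, A, C#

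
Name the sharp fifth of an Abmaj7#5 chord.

E

Abmaj7#5 is built on Ab; its 5th is an augmented 5th above the root.
A fifth above A uses the letter E, and the augmented 5th above Ab is E.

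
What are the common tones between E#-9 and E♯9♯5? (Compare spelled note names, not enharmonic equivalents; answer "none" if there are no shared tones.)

E#-9: E♯ G♯ B♯ D♯ F𝄪
E♯9♯5: E♯ G𝄪 B𝄪 D♯ F𝄪
Common to both → E♯, D♯, F𝄪.

E♯ – D♯ – F𝄪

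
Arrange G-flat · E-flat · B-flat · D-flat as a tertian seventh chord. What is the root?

E-flat

Stacking in thirds gives E-flat – G-flat – B-flat – D-flat, so E-flat is the root — E-flat minor seventh.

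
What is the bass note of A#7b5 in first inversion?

A#7b5 in root position is A♯–C𝄪–E–G♯.
First inversion places the third in the bass, which is C𝄪.

C𝄪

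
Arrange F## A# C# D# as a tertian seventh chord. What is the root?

D#

Arranged so that each adjacent pair is a third by letter name: D# – F## – A# – C#.
The bottom of that stack, D#, is the root (this is D# dominant seventh).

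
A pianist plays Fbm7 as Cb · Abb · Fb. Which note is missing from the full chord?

The full Fbm7 chord is Fb, Abb, Cb, Ebb.
Comparing with the voicing, the minor 7th (7th) — Ebb — is absent.

Ebb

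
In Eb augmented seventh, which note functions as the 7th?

Eb augmented seventh is built on E-flat; its 7th is a minor 7th above the root.
A seventh above E uses the letter D, and the minor 7th above E-flat is D-flat.

D-flat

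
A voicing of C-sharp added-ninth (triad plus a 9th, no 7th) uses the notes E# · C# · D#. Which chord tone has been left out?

C-sharp added-ninth = C#, E#, G#, D#. The voicing lacks the 5th (perfect 5th), G#.

G#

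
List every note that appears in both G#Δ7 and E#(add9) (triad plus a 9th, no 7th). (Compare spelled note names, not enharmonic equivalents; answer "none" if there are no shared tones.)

G#Δ7: G# B# D# F##
E#(add9): E# G## B# F##
Common to both → B#, F##.

B#, F##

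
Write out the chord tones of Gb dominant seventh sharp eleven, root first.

Root G-flat, quality dominant seventh sharp eleven:
Root: G-flat
Major 3rd (3rd): B-flat
Perfect 5th (5th): D-flat
Minor 7th (7th): F-flat
Augmented 11th (11th): C

G-flat B-flat D-flat F-flat C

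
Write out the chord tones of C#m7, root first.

Root C#, quality minor seventh:
root → C#
3rd (minor 3rd) → E
5th (perfect 5th) → G#
7th (minor 7th) → B

C# – E – G# – B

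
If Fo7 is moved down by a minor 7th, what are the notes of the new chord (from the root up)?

A minor 7th down from F is G, so the new chord is G diminished seventh.
root → G
3rd (minor 3rd) → Bb
5th (diminished 5th) → Db
7th (diminished 7th) → Fb

G  Bb  Db  Fb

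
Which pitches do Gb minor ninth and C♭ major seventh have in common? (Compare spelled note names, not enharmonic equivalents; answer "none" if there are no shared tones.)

G-flat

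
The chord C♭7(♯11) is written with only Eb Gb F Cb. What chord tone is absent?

Bbb

C♭7(♯11) = Cb, Eb, Gb, Bbb, F. The voicing lacks the 7th (minor 7th), Bbb.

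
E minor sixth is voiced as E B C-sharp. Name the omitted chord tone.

G

E minor sixth = E, G, B, C-sharp. The voicing lacks the 3rd (minor 3rd), G.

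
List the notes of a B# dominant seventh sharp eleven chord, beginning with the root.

B#, D##, F##, A#, E##

B# dominant seventh sharp eleven is a dominant seventh sharp eleven built on B#.
- root: B#
- major 3rd: D##
- perfect 5th: F##
- minor 7th: A#
- augmented 11th: E##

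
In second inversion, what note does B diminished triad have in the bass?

F

B diminished triad = B–D–F. Second inversion → fifth in the bass = F.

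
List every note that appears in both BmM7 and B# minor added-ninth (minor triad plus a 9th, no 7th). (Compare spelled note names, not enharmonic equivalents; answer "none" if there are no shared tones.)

BmM7: B D F♯ A♯
B# minor added-ninth: B♯ D♯ F𝄪 C𝄪
Common to both → none.

none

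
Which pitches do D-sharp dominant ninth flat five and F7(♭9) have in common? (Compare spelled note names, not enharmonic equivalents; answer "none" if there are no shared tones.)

A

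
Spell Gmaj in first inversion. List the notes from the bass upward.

B – D – G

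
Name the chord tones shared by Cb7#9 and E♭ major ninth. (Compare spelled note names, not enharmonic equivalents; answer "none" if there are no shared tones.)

Cb7#9: Cb Eb Gb Bbb D
E♭ major ninth: Eb G Bb D F
Common to both → Eb, D.

Eb, D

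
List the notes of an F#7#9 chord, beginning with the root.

F♯  A♯  C♯  E  G𝄪

F#7#9: dominant seventh sharp nine on F♯.
F♯ — root
A♯ — major 3rd
C♯ — perfect 5th
E — minor 7th
G𝄪 — augmented 9th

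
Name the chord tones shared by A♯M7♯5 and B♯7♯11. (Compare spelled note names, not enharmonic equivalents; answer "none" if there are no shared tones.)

A♯M7♯5: A♯ C𝄪 E𝄪 G𝄪
B♯7♯11: B♯ D𝄪 F𝄪 A♯ E𝄪
Common to both → A♯, E𝄪.

A♯, E𝄪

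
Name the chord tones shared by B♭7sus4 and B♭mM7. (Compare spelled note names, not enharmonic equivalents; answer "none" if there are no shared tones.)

Bb F

B♭7sus4 = Bb, Eb, F, Ab.
B♭mM7 = Bb, Db, F, A.
Shared: Bb, F.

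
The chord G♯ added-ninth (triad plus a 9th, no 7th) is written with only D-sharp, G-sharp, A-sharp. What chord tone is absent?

G♯ added-ninth = G-sharp, B-sharp, D-sharp, A-sharp. The voicing lacks the 3rd (major 3rd), B-sharp.

B-sharp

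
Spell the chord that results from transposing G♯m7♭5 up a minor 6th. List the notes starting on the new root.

E – G – B♭ – D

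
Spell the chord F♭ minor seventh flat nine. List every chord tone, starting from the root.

F♭ A𝄫 C♭ E𝄫 G𝄫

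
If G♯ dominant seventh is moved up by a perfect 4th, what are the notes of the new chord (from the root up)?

C# E# G# B

A perfect 4th up from G# is C#, so the new chord is C# dominant seventh.
- root: C#
- major 3rd: E#
- perfect 5th: G#
- minor 7th: B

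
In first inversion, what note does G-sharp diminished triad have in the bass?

G-sharp diminished triad = G-sharp–B–D. First inversion → third in the bass = B.

B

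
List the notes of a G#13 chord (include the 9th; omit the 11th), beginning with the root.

Root G#, quality dominant thirteenth:
- root: G#
- major 3rd: B#
- perfect 5th: D#
- minor 7th: F#
- major 9th: A#
- major 13th: E#

G#, B#, D#, F#, A#, E#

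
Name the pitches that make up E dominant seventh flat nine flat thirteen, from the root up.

Root E, quality dominant seventh flat nine flat thirteen:
Root: E
Major 3rd (3rd): G-sharp
Perfect 5th (5th): B
Minor 7th (7th): D
Minor 9th (9th): F
Minor 13th (13th): C

E – G-sharp – B – D – F – C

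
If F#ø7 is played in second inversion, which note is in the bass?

F#ø7 in root position is F♯–A–C–E.
Second inversion places the fifth in the bass, which is C.

C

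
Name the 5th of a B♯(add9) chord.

F##

Root of B♯(add9) = B#. The 5th is a perfect 5th: B# up a perfect 5th → F##.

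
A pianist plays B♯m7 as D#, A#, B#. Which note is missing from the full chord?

F##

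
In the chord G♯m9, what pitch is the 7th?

G♯m9 is built on G#; its 7th is a minor 7th above the root.
A seventh above G uses the letter F, and the minor 7th above G# is F#.

F#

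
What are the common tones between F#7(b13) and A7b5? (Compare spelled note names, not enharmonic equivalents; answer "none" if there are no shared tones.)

C#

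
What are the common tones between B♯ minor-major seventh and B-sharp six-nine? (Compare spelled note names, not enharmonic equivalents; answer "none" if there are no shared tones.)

B# – F##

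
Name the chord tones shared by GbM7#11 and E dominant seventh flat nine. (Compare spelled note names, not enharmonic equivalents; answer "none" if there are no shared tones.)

F

GbM7#11 = Gb, Bb, Db, F, C.
E dominant seventh flat nine = E, G#, B, D, F.
Shared: F.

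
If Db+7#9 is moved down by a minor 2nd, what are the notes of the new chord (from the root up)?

D♭ down a minor 2nd → C. New chord: C dominant seventh sharp nine sharp five.
Root: C
Major 3rd (3rd): E
Augmented 5th (5th): G♯
Minor 7th (7th): B♭
Augmented 9th (9th): D♯

C, E, G♯, B♭, D♯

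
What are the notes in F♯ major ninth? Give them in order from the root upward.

F-sharp, A-sharp, C-sharp, E-sharp, G-sharp

F♯ major ninth is a major ninth built on F-sharp.
root → F-sharp
3rd (major 3rd) → A-sharp
5th (perfect 5th) → C-sharp
7th (major 7th) → E-sharp
9th (major 9th) → G-sharp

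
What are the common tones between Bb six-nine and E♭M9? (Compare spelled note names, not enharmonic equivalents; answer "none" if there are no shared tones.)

Bb six-nine: Bb D F G C
E♭M9: Eb G Bb D F
Common to both → Bb, D, F, G.

Bb – D – F – G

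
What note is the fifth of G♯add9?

Root of G♯add9 = G#. The 5th is a perfect 5th: G# up a perfect 5th → D#.

D#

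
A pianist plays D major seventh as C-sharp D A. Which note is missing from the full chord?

F-sharp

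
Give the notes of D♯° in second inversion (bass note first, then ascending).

A D# F#

In root position, D♯° is D#–F#–A.
Second inversion puts the fifth (A) in the bass.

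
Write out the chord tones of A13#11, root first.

A, C#, E, G, B, D#, F#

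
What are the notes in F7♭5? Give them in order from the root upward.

F – A – C♭ – E♭

F7♭5: dominant seventh flat five on F.
root → F
3rd (major 3rd) → A
5th (diminished 5th) → C♭
7th (minor 7th) → E♭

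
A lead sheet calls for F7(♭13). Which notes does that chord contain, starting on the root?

F – A – C – Eb – Db

F7(♭13): dominant seventh flat thirteen on F.
root → F
3rd (major 3rd) → A
5th (perfect 5th) → C
7th (minor 7th) → Eb
13th (minor 13th) → Db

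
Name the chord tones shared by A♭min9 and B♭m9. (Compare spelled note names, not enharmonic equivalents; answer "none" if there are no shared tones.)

Ab Bb

A♭min9: Ab Cb Eb Gb Bb
B♭m9: Bb Db F Ab C
Common to both → Ab, Bb.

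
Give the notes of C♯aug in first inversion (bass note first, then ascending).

E# – G## – C#

In root position, C♯aug is C#–E#–G##.
First inversion puts the third (E#) in the bass.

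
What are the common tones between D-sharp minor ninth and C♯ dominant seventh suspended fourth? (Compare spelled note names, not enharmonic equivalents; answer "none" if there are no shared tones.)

F♯ C♯

D-sharp minor ninth = D♯, F♯, A♯, C♯, E♯.
C♯ dominant seventh suspended fourth = C♯, F♯, G♯, B.
Shared: F♯, C♯.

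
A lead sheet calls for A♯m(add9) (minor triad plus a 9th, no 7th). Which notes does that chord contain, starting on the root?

A♯m(add9) is a minor added-ninth built on A#.
Root: A#
Minor 3rd (3rd): C#
Perfect 5th (5th): E#
Major 9th (9th): B#

A#  C#  E#  B#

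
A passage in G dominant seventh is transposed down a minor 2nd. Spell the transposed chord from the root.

F-sharp  A-sharp  C-sharp  E

A minor 2nd down from G is F-sharp, so the new chord is F-sharp dominant seventh.
Root: F-sharp
Major 3rd (3rd): A-sharp
Perfect 5th (5th): C-sharp
Minor 7th (7th): E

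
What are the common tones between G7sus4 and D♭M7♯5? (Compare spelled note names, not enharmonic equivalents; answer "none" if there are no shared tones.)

C, F

G7sus4: G C D F
D♭M7♯5: Db F A C
Common to both → C, F.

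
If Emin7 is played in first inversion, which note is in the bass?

Emin7 in root position is E–G–B–D.
First inversion places the third in the bass, which is G.

G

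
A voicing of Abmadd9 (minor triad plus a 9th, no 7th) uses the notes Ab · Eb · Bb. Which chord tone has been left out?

Cb

Abmadd9 = Ab, Cb, Eb, Bb. The voicing lacks the 3rd (minor 3rd), Cb.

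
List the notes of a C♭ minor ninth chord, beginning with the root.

Root C-flat, quality minor ninth:
root → C-flat
3rd (minor 3rd) → E-double-flat
5th (perfect 5th) → G-flat
7th (minor 7th) → B-double-flat
9th (major 9th) → D-flat

C-flat, E-double-flat, G-flat, B-double-flat, D-flat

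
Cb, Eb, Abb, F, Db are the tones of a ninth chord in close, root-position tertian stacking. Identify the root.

Arranged so that each adjacent pair is a third by letter name: Db – F – Abb – Cb – Eb.
The bottom of that stack, Db, is the root (this is Db dominant ninth flat five).

Db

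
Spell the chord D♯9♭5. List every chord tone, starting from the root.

D♯9♭5: dominant ninth flat five on D#.
root → D#
3rd (major 3rd) → F##
5th (diminished 5th) → A
7th (minor 7th) → C#
9th (major 9th) → E#

D#, F##, A, C#, E#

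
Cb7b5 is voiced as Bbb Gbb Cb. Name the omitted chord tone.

Eb

The full Cb7b5 chord is Cb, Eb, Gbb, Bbb.
Comparing with the voicing, the major 3rd (3rd) — Eb — is absent.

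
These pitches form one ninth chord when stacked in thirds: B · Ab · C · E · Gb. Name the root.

Ab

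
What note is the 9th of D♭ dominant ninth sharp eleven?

D♭ dominant ninth sharp eleven is built on Db; its 9th is a major 9th above the root.
A second above D uses the letter E, and the major 9th above Db is Eb.

Eb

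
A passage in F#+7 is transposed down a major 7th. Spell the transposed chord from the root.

A major 7th down from F# is G, so the new chord is G augmented seventh.
G — root
B — major 3rd
D# — augmented 5th
F — minor 7th

G, B, D#, F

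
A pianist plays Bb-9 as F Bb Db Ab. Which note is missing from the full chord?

C

The full Bb-9 chord is Bb, Db, F, Ab, C.
Comparing with the voicing, the major 9th (9th) — C — is absent.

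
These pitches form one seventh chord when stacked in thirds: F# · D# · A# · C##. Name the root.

Arranged so that each adjacent pair is a third by letter name: D# – F# – A# – C##.
The bottom of that stack, D#, is the root (this is D# minor-major seventh).

D#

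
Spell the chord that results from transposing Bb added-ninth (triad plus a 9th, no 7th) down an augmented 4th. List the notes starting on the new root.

F-flat, A-flat, C-flat, G-flat

An augmented 4th down from B-flat is F-flat, so the new chord is F-flat added-ninth.
Root: F-flat
Major 3rd (3rd): A-flat
Perfect 5th (5th): C-flat
Major 9th (9th): G-flat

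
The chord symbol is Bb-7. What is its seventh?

Root of Bb-7 = Bb. The 7th is a minor 7th: Bb up a minor 7th → Ab.

Ab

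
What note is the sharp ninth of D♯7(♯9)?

Root of D♯7(♯9) = D♯. The 9th is an augmented 9th: D♯ up an augmented 9th → E𝄪.

E𝄪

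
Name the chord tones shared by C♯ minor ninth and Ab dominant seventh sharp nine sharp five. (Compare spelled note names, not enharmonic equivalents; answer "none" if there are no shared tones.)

E, B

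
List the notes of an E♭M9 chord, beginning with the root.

Eb G Bb D F

Root Eb, quality major ninth:
Eb — root
G — major 3rd
Bb — perfect 5th
D — major 7th
F — major 9th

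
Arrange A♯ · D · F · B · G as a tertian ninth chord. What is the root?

Stacking in thirds gives G – B – D – F – A♯, so G is the root — G dominant seventh sharp nine.

G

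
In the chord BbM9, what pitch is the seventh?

BbM9 is built on Bb; its 7th is a major 7th above the root.
A seventh above B uses the letter A, and the major 7th above Bb is A.

A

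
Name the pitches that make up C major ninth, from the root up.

Root C, quality major ninth:
root → C
3rd (major 3rd) → E
5th (perfect 5th) → G
7th (major 7th) → B
9th (major 9th) → D

C E G B D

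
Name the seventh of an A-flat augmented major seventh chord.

G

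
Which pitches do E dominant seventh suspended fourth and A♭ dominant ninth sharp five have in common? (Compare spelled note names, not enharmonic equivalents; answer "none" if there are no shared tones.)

E dominant seventh suspended fourth: E A B D
A♭ dominant ninth sharp five: A-flat C E G-flat B-flat
Common to both → E.

E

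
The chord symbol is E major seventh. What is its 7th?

D♯

Root of E major seventh = E. The 7th is a major 7th: E up a major 7th → D♯.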